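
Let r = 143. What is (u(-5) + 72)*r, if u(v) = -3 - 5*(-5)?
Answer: 13442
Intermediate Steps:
u(v) = 22 (u(v) = -3 + 25 = 22)
(u(-5) + 72)*r = (22 + 72)*143 = 94*143 = 13442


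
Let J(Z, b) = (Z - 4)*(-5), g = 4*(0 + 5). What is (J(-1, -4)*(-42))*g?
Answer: -21000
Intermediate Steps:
g = 20 (g = 4*5 = 20)
J(Z, b) = 20 - 5*Z (J(Z, b) = (-4 + Z)*(-5) = 20 - 5*Z)
(J(-1, -4)*(-42))*g = ((20 - 5*(-1))*(-42))*20 = ((20 + 5)*(-42))*20 = (25*(-42))*20 = -1050*20 = -21000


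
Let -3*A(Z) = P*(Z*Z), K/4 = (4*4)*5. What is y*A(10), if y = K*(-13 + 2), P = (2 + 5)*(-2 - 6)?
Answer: -19712000/3 ≈ -6.5707e+6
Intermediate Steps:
P = -56 (P = 7*(-8) = -56)
K = 320 (K = 4*((4*4)*5) = 4*(16*5) = 4*80 = 320)
A(Z) = 56*Z²/3 (A(Z) = -(-56)*Z*Z/3 = -(-56)*Z²/3 = 56*Z²/3)
y = -3520 (y = 320*(-13 + 2) = 320*(-11) = -3520)
y*A(10) = -197120*10²/3 = -197120*100/3 = -3520*5600/3 = -19712000/3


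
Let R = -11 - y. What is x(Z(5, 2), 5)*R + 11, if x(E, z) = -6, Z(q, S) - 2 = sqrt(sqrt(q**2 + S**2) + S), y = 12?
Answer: 149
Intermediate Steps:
Z(q, S) = 2 + sqrt(S + sqrt(S**2 + q**2)) (Z(q, S) = 2 + sqrt(sqrt(q**2 + S**2) + S) = 2 + sqrt(sqrt(S**2 + q**2) + S) = 2 + sqrt(S + sqrt(S**2 + q**2)))
R = -23 (R = -11 - 1*12 = -11 - 12 = -23)
x(Z(5, 2), 5)*R + 11 = -6*(-23) + 11 = 138 + 11 = 149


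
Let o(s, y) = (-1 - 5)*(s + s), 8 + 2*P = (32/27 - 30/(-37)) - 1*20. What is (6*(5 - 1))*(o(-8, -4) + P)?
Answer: 663320/333 ≈ 1992.0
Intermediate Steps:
P = -12989/999 (P = -4 + ((32/27 - 30/(-37)) - 1*20)/2 = -4 + ((32*(1/27) - 30*(-1/37)) - 20)/2 = -4 + ((32/27 + 30/37) - 20)/2 = -4 + (1994/999 - 20)/2 = -4 + (1/2)*(-17986/999) = -4 - 8993/999 = -12989/999 ≈ -13.002)
o(s, y) = -12*s
(6*(5 - 1))*(o(-8, -4) + P) = (6*(5 - 1))*(-12*(-8) - 12989/999) = (6*4)*(96 - 12989/999) = 24*(82915/999) = 663320/333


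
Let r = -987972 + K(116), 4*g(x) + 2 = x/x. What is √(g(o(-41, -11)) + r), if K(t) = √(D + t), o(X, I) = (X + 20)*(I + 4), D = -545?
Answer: √(-3951889 + 4*I*√429)/2 ≈ 0.010419 + 993.97*I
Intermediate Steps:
o(X, I) = (4 + I)*(20 + X) (o(X, I) = (20 + X)*(4 + I) = (4 + I)*(20 + X))
g(x) = -¼ (g(x) = -½ + (x/x)/4 = -½ + (¼)*1 = -½ + ¼ = -¼)
K(t) = √(-545 + t)
r = -987972 + I*√429 (r = -987972 + √(-545 + 116) = -987972 + √(-429) = -987972 + I*√429 ≈ -9.8797e+5 + 20.712*I)
√(g(o(-41, -11)) + r) = √(-¼ + (-987972 + I*√429)) = √(-3951889/4 + I*√429)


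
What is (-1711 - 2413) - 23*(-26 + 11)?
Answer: -3779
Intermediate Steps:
(-1711 - 2413) - 23*(-26 + 11) = -4124 - 23*(-15) = -4124 + 345 = -3779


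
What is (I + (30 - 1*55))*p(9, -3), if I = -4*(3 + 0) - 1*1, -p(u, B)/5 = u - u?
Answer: 0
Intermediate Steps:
p(u, B) = 0 (p(u, B) = -5*(u - u) = -5*0 = 0)
I = -13 (I = -4*3 - 1 = -12 - 1 = -13)
(I + (30 - 1*55))*p(9, -3) = (-13 + (30 - 1*55))*0 = (-13 + (30 - 55))*0 = (-13 - 25)*0 = -38*0 = 0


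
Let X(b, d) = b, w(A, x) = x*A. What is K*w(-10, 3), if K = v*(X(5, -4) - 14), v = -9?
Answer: -2430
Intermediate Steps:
w(A, x) = A*x
K = 81 (K = -9*(5 - 14) = -9*(-9) = 81)
K*w(-10, 3) = 81*(-10*3) = 81*(-30) = -2430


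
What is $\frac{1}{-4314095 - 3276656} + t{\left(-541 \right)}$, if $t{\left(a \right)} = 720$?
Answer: $\frac{5465340719}{7590751} \approx 720.0$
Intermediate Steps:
$\frac{1}{-4314095 - 3276656} + t{\left(-541 \right)} = \frac{1}{-4314095 - 3276656} + 720 = \frac{1}{-7590751} + 720 = - \frac{1}{7590751} + 720 = \frac{5465340719}{7590751}$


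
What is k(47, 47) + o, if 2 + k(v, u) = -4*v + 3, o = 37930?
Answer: 37743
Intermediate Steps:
k(v, u) = 1 - 4*v (k(v, u) = -2 + (-4*v + 3) = -2 + (3 - 4*v) = 1 - 4*v)
k(47, 47) + o = (1 - 4*47) + 37930 = (1 - 188) + 37930 = -187 + 37930 = 37743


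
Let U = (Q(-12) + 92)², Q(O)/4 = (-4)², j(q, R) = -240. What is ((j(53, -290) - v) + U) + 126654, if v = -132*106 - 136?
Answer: 164878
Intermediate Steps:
v = -14128 (v = -13992 - 136 = -14128)
Q(O) = 64 (Q(O) = 4*(-4)² = 4*16 = 64)
U = 24336 (U = (64 + 92)² = 156² = 24336)
((j(53, -290) - v) + U) + 126654 = ((-240 - 1*(-14128)) + 24336) + 126654 = ((-240 + 14128) + 24336) + 126654 = (13888 + 24336) + 126654 = 38224 + 126654 = 164878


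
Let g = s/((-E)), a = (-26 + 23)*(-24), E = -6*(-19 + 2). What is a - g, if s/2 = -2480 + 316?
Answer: 1508/51 ≈ 29.569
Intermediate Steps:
s = -4328 (s = 2*(-2480 + 316) = 2*(-2164) = -4328)
E = 102 (E = -6*(-17) = 102)
a = 72 (a = -3*(-24) = 72)
g = 2164/51 (g = -4328/((-1*102)) = -4328/(-102) = -4328*(-1/102) = 2164/51 ≈ 42.431)
a - g = 72 - 1*2164/51 = 72 - 2164/51 = 1508/51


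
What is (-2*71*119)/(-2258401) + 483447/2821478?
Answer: 1139494523491/6372028736678 ≈ 0.17883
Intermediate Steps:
(-2*71*119)/(-2258401) + 483447/2821478 = -142*119*(-1/2258401) + 483447*(1/2821478) = -16898*(-1/2258401) + 483447/2821478 = 16898/2258401 + 483447/2821478 = 1139494523491/6372028736678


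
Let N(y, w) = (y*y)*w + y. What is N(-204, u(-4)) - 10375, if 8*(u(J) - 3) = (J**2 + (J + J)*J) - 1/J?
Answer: 730531/2 ≈ 3.6527e+5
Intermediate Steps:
u(J) = 3 - 1/(8*J) + 3*J**2/8 (u(J) = 3 + ((J**2 + (J + J)*J) - 1/J)/8 = 3 + ((J**2 + (2*J)*J) - 1/J)/8 = 3 + ((J**2 + 2*J**2) - 1/J)/8 = 3 + (3*J**2 - 1/J)/8 = 3 + (-1/J + 3*J**2)/8 = 3 + (-1/(8*J) + 3*J**2/8) = 3 - 1/(8*J) + 3*J**2/8)
N(y, w) = y + w*y**2 (N(y, w) = y**2*w + y = w*y**2 + y = y + w*y**2)
N(-204, u(-4)) - 10375 = -204*(1 + ((1/8)*(-1 + 3*(-4)*(8 + (-4)**2))/(-4))*(-204)) - 10375 = -204*(1 + ((1/8)*(-1/4)*(-1 + 3*(-4)*(8 + 16)))*(-204)) - 10375 = -204*(1 + ((1/8)*(-1/4)*(-1 + 3*(-4)*24))*(-204)) - 10375 = -204*(1 + ((1/8)*(-1/4)*(-1 - 288))*(-204)) - 10375 = -204*(1 + ((1/8)*(-1/4)*(-289))*(-204)) - 10375 = -204*(1 + (289/32)*(-204)) - 10375 = -204*(1 - 14739/8) - 10375 = -204*(-14731/8) - 10375 = 751281/2 - 10375 = 730531/2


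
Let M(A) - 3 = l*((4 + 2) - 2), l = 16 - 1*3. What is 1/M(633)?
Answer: 1/55 ≈ 0.018182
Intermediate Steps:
l = 13 (l = 16 - 3 = 13)
M(A) = 55 (M(A) = 3 + 13*((4 + 2) - 2) = 3 + 13*(6 - 2) = 3 + 13*4 = 3 + 52 = 55)
1/M(633) = 1/55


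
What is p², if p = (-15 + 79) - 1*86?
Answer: 484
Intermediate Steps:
p = -22 (p = 64 - 86 = -22)
p² = (-22)² = 484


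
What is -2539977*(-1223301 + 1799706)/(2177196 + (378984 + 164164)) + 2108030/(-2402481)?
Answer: -16829526883081645/31270692696 ≈ -5.3819e+5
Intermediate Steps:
-2539977*(-1223301 + 1799706)/(2177196 + (378984 + 164164)) + 2108030/(-2402481) = -2539977*576405/(2177196 + 543148) + 2108030*(-1/2402481) = -2539977/(2720344*(1/576405)) - 2108030/2402481 = -2539977/2720344/576405 - 2108030/2402481 = -2539977*576405/2720344 - 2108030/2402481 = -7005049965/13016 - 2108030/2402481 = -16829526883081645/31270692696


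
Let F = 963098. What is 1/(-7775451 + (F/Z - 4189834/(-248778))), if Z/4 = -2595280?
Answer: -645648567840/5020197988567110881 ≈ -1.2861e-7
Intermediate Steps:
Z = -10381120 (Z = 4*(-2595280) = -10381120)
1/(-7775451 + (F/Z - 4189834/(-248778))) = 1/(-7775451 + (963098/(-10381120) - 4189834/(-248778))) = 1/(-7775451 + (963098*(-1/10381120) - 4189834*(-1/248778))) = 1/(-7775451 + (-481549/5190560 + 2094917/124389)) = 1/(-7775451 + 10813892984959/645648567840) = 1/(-5020197988567110881/645648567840) = -645648567840/5020197988567110881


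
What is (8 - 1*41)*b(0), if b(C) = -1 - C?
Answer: 33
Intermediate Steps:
(8 - 1*41)*b(0) = (8 - 1*41)*(-1 - 1*0) = (8 - 41)*(-1 + 0) = -33*(-1) = 33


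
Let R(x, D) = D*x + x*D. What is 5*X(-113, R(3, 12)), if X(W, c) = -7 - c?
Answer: -395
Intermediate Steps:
R(x, D) = 2*D*x (R(x, D) = D*x + D*x = 2*D*x)
5*X(-113, R(3, 12)) = 5*(-7 - 2*12*3) = 5*(-7 - 1*72) = 5*(-7 - 72) = 5*(-79) = -395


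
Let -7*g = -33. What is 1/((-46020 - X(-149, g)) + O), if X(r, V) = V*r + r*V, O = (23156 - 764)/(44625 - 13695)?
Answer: -36085/1609911306 ≈ -2.2414e-5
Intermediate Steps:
O = 3732/5155 (O = 22392/30930 = 22392*(1/30930) = 3732/5155 ≈ 0.72396)
g = 33/7 (g = -⅐*(-33) = 33/7 ≈ 4.7143)
X(r, V) = 2*V*r (X(r, V) = V*r + V*r = 2*V*r)
1/((-46020 - X(-149, g)) + O) = 1/((-46020 - 2*33*(-149)/7) + 3732/5155) = 1/((-46020 - 1*(-9834/7)) + 3732/5155) = 1/((-46020 + 9834/7) + 3732/5155) = 1/(-312306/7 + 3732/5155) = 1/(-1609911306/36085) = -36085/1609911306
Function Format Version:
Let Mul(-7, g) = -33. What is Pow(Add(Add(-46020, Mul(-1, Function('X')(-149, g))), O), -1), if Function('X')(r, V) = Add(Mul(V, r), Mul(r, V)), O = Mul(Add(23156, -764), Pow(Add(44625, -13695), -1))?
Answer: Rational(-36085, 1609911306) ≈ -2.2414e-5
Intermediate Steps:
O = Rational(3732, 5155) (O = Mul(22392, Pow(30930, -1)) = Mul(22392, Rational(1, 30930)) = Rational(3732, 5155) ≈ 0.72396)
g = Rational(33, 7) (g = Mul(Rational(-1, 7), -33) = Rational(33, 7) ≈ 4.7143)
Function('X')(r, V) = Mul(2, V, r) (Function('X')(r, V) = Add(Mul(V, r), Mul(V, r)) = Mul(2, V, r))
Pow(Add(Add(-46020, Mul(-1, Function('X')(-149, g))), O), -1) = Pow(Add(Add(-46020, Mul(-1, Mul(2, Rational(33, 7), -149))), Rational(3732, 5155)), -1) = Pow(Add(Add(-46020, Mul(-1, Rational(-9834, 7))), Rational(3732, 5155)), -1) = Pow(Add(Add(-46020, Rational(9834, 7)), Rational(3732, 5155)), -1) = Pow(Add(Rational(-312306, 7), Rational(3732, 5155)), -1) = Pow(Rational(-1609911306, 36085), -1) = Rational(-36085, 1609911306)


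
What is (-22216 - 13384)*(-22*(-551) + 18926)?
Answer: -1105308800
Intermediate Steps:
(-22216 - 13384)*(-22*(-551) + 18926) = -35600*(12122 + 18926) = -35600*31048 = -1105308800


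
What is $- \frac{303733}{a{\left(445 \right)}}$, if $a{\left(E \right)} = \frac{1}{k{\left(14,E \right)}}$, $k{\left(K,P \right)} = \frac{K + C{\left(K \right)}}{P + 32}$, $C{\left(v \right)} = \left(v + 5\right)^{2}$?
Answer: $- \frac{37966625}{159} \approx -2.3878 \cdot 10^{5}$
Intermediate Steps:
$C{\left(v \right)} = \left(5 + v\right)^{2}$
$k{\left(K,P \right)} = \frac{K + \left(5 + K\right)^{2}}{32 + P}$ ($k{\left(K,P \right)} = \frac{K + \left(5 + K\right)^{2}}{P + 32} = \frac{K + \left(5 + K\right)^{2}}{32 + P}$)
$a{\left(E \right)} = \frac{32}{375} + \frac{E}{375}$ ($a{\left(E \right)} = \frac{1}{\frac{1}{32 + E} \left(14 + \left(5 + 14\right)^{2}\right)} = \frac{1}{\frac{1}{32 + E} \left(14 + 19^{2}\right)} = \frac{1}{\frac{1}{32 + E} \left(14 + 361\right)} = \frac{1}{\frac{1}{32 + E} 375} = \frac{1}{375 \frac{1}{32 + E}} = \frac{32}{375} + \frac{E}{375}$)
$- \frac{303733}{a{\left(445 \right)}} = - \frac{303733}{\frac{32}{375} + \frac{1}{375} \cdot 445} = - \frac{303733}{\frac{32}{375} + \frac{89}{75}} = - \frac{303733}{\frac{159}{125}} = \left(-303733\right) \frac{125}{159} = - \frac{37966625}{159}$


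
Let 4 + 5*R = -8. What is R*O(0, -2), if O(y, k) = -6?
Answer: 72/5 ≈ 14.400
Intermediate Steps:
R = -12/5 (R = -⅘ + (⅕)*(-8) = -⅘ - 8/5 = -12/5 ≈ -2.4000)
R*O(0, -2) = -12/5*(-6) = 72/5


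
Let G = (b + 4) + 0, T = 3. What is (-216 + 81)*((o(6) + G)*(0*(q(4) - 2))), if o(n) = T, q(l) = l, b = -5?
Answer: 0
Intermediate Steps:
o(n) = 3
G = -1 (G = (-5 + 4) + 0 = -1 + 0 = -1)
(-216 + 81)*((o(6) + G)*(0*(q(4) - 2))) = (-216 + 81)*((3 - 1)*(0*(4 - 2))) = -270*0*2 = -270*0 = -135*0 = 0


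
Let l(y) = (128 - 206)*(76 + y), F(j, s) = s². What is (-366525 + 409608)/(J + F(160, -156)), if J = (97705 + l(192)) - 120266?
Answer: -43083/19129 ≈ -2.2522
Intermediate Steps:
l(y) = -5928 - 78*y (l(y) = -78*(76 + y) = -5928 - 78*y)
J = -43465 (J = (97705 + (-5928 - 78*192)) - 120266 = (97705 + (-5928 - 14976)) - 120266 = (97705 - 20904) - 120266 = 76801 - 120266 = -43465)
(-366525 + 409608)/(J + F(160, -156)) = (-366525 + 409608)/(-43465 + (-156)²) = 43083/(-43465 + 24336) = 43083/(-19129) = 43083*(-1/19129) = -43083/19129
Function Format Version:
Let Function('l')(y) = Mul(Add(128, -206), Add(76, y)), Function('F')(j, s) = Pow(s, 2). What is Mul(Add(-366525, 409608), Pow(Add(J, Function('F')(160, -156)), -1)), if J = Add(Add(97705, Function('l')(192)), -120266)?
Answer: Rational(-43083, 19129) ≈ -2.2522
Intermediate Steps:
Function('l')(y) = Add(-5928, Mul(-78, y)) (Function('l')(y) = Mul(-78, Add(76, y)) = Add(-5928, Mul(-78, y)))
J = -43465 (J = Add(Add(97705, Add(-5928, Mul(-78, 192))), -120266) = Add(Add(97705, Add(-5928, -14976)), -120266) = Add(Add(97705, -20904), -120266) = Add(76801, -120266) = -43465)
Mul(Add(-366525, 409608), Pow(Add(J, Function('F')(160, -156)), -1)) = Mul(Add(-366525, 409608), Pow(Add(-43465, Pow(-156, 2)), -1)) = Mul(43083, Pow(Add(-43465, 24336), -1)) = Mul(43083, Pow(-19129, -1)) = Mul(43083, Rational(-1, 19129)) = Rational(-43083, 19129)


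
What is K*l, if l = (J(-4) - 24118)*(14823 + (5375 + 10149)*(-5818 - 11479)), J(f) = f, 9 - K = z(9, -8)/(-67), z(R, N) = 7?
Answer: 3950877758368100/67 ≈ 5.8968e+13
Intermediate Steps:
K = 610/67 (K = 9 - 7/(-67) = 9 - 7*(-1)/67 = 9 - 1*(-7/67) = 9 + 7/67 = 610/67 ≈ 9.1045)
l = 6476848784210 (l = (-4 - 24118)*(14823 + (5375 + 10149)*(-5818 - 11479)) = -24122*(14823 + 15524*(-17297)) = -24122*(14823 - 268518628) = -24122*(-268503805) = 6476848784210)
K*l = (610/67)*6476848784210 = 3950877758368100/67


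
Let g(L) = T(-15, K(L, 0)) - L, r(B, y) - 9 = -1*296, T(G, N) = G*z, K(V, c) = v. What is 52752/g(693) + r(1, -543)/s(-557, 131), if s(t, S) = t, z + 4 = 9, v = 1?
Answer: -607551/8912 ≈ -68.172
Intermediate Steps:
z = 5 (z = -4 + 9 = 5)
K(V, c) = 1
T(G, N) = 5*G (T(G, N) = G*5 = 5*G)
r(B, y) = -287 (r(B, y) = 9 - 1*296 = 9 - 296 = -287)
g(L) = -75 - L (g(L) = 5*(-15) - L = -75 - L)
52752/g(693) + r(1, -543)/s(-557, 131) = 52752/(-75 - 1*693) - 287/(-557) = 52752/(-75 - 693) - 287*(-1/557) = 52752/(-768) + 287/557 = 52752*(-1/768) + 287/557 = -1099/16 + 287/557 = -607551/8912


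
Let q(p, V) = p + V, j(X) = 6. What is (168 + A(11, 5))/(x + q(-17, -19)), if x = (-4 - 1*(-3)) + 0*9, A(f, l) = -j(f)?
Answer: -162/37 ≈ -4.3784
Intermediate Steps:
A(f, l) = -6 (A(f, l) = -1*6 = -6)
x = -1 (x = (-4 + 3) + 0 = -1 + 0 = -1)
q(p, V) = V + p
(168 + A(11, 5))/(x + q(-17, -19)) = (168 - 6)/(-1 + (-19 - 17)) = 162/(-1 - 36) = 162/(-37) = 162*(-1/37) = -162/37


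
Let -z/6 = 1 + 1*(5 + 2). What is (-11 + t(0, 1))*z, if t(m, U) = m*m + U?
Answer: 480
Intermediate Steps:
z = -48 (z = -6*(1 + 1*(5 + 2)) = -6*(1 + 1*7) = -6*(1 + 7) = -6*8 = -48)
t(m, U) = U + m² (t(m, U) = m² + U = U + m²)
(-11 + t(0, 1))*z = (-11 + (1 + 0²))*(-48) = (-11 + (1 + 0))*(-48) = (-11 + 1)*(-48) = -10*(-48) = 480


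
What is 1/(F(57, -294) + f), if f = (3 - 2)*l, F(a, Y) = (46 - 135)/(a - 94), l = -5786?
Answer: -37/213993 ≈ -0.00017290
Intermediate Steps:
F(a, Y) = -89/(-94 + a)
f = -5786 (f = (3 - 2)*(-5786) = 1*(-5786) = -5786)
1/(F(57, -294) + f) = 1/(-89/(-94 + 57) - 5786) = 1/(-89/(-37) - 5786) = 1/(-89*(-1/37) - 5786) = 1/(89/37 - 5786) = 1/(-213993/37) = -37/213993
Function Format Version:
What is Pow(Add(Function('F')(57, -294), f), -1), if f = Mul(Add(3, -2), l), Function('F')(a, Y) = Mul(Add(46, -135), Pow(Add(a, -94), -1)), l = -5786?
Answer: Rational(-37, 213993) ≈ -0.00017290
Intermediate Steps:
Function('F')(a, Y) = Mul(-89, Pow(Add(-94, a), -1))
f = -5786 (f = Mul(Add(3, -2), -5786) = Mul(1, -5786) = -5786)
Pow(Add(Function('F')(57, -294), f), -1) = Pow(Add(Mul(-89, Pow(Add(-94, 57), -1)), -5786), -1) = Pow(Add(Mul(-89, Pow(-37, -1)), -5786), -1) = Pow(Add(Mul(-89, Rational(-1, 37)), -5786), -1) = Pow(Add(Rational(89, 37), -5786), -1) = Pow(Rational(-213993, 37), -1) = Rational(-37, 213993)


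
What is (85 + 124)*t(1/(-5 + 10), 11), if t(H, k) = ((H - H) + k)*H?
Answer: 2299/5 ≈ 459.80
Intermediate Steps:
t(H, k) = H*k (t(H, k) = (0 + k)*H = k*H = H*k)
(85 + 124)*t(1/(-5 + 10), 11) = (85 + 124)*(11/(-5 + 10)) = 209*(11/5) = 2299/5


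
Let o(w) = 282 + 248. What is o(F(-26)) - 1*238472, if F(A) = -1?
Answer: -237942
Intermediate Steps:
o(w) = 530
o(F(-26)) - 1*238472 = 530 - 1*238472 = 530 - 238472 = -237942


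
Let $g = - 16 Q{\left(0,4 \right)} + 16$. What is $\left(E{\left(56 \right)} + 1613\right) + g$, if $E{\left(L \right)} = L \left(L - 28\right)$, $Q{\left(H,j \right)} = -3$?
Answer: $3245$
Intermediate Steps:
$E{\left(L \right)} = L \left(-28 + L\right)$
$g = 64$ ($g = \left(-16\right) \left(-3\right) + 16 = 48 + 16 = 64$)
$\left(E{\left(56 \right)} + 1613\right) + g = \left(56 \left(-28 + 56\right) + 1613\right) + 64 = \left(56 \cdot 28 + 1613\right) + 64 = \left(1568 + 1613\right) + 64 = 3181 + 64 = 3245$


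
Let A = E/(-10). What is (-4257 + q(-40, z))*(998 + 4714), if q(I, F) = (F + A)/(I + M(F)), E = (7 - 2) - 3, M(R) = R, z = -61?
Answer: -12277824048/505 ≈ -2.4313e+7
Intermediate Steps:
E = 2 (E = 5 - 3 = 2)
A = -⅕ (A = 2/(-10) = 2*(-⅒) = -⅕ ≈ -0.20000)
q(I, F) = (-⅕ + F)/(F + I) (q(I, F) = (F - ⅕)/(I + F) = (-⅕ + F)/(F + I))
(-4257 + q(-40, z))*(998 + 4714) = (-4257 + (-⅕ - 61)/(-61 - 40))*(998 + 4714) = (-4257 - 306/5/(-101))*5712 = (-4257 - 1/101*(-306/5))*5712 = (-4257 + 306/505)*5712 = -2149479/505*5712 = -12277824048/505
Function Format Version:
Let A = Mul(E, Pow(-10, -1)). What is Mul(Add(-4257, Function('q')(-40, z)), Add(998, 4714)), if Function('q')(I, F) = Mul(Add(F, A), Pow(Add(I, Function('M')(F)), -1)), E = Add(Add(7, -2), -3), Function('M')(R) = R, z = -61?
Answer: Rational(-12277824048, 505) ≈ -2.4313e+7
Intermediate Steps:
E = 2 (E = Add(5, -3) = 2)
A = Rational(-1, 5) (A = Mul(2, Pow(-10, -1)) = Mul(2, Rational(-1, 10)) = Rational(-1, 5) ≈ -0.20000)
Function('q')(I, F) = Mul(Pow(Add(F, I), -1), Add(Rational(-1, 5), F)) (Function('q')(I, F) = Mul(Add(F, Rational(-1, 5)), Pow(Add(I, F), -1)) = Mul(Add(Rational(-1, 5), F), Pow(Add(F, I), -1)) = Mul(Pow(Add(F, I), -1), Add(Rational(-1, 5), F)))
Mul(Add(-4257, Function('q')(-40, z)), Add(998, 4714)) = Mul(Add(-4257, Mul(Pow(Add(-61, -40), -1), Add(Rational(-1, 5), -61))), Add(998, 4714)) = Mul(Add(-4257, Mul(Pow(-101, -1), Rational(-306, 5))), 5712) = Mul(Add(-4257, Mul(Rational(-1, 101), Rational(-306, 5))), 5712) = Mul(Add(-4257, Rational(306, 505)), 5712) = Mul(Rational(-2149479, 505), 5712) = Rational(-12277824048, 505)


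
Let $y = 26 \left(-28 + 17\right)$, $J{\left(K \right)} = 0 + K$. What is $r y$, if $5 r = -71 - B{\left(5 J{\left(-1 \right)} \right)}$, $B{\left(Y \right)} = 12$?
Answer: $\frac{23738}{5} \approx 4747.6$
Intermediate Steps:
$J{\left(K \right)} = K$
$y = -286$ ($y = 26 \left(-11\right) = -286$)
$r = - \frac{83}{5}$ ($r = \frac{-71 - 12}{5} = \frac{1}{5} \left(-83\right) = - \frac{83}{5} \approx -16.6$)
$r y = \left(- \frac{83}{5}\right) \left(-286\right) = \frac{23738}{5}$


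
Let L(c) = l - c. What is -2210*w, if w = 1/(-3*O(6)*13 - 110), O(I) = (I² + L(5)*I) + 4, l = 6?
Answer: 65/56 ≈ 1.1607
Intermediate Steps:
L(c) = 6 - c
O(I) = 4 + I + I² (O(I) = (I² + (6 - 1*5)*I) + 4 = (I² + (6 - 5)*I) + 4 = (I² + 1*I) + 4 = (I² + I) + 4 = (I + I²) + 4 = 4 + I + I²)
w = -1/1904 (w = 1/(-3*(4 + 6 + 6²)*13 - 110) = 1/(-3*(4 + 6 + 36)*13 - 110) = 1/(-3*46*13 - 110) = 1/(-138*13 - 110) = 1/(-1794 - 110) = 1/(-1904) = -1/1904 ≈ -0.00052521)
-2210*w = -2210*(-1/1904) = 65/56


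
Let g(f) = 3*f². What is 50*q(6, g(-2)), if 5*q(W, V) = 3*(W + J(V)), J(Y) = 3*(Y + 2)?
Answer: 1440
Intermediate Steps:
J(Y) = 6 + 3*Y (J(Y) = 3*(2 + Y) = 6 + 3*Y)
q(W, V) = 18/5 + 3*W/5 + 9*V/5 (q(W, V) = (3*(W + (6 + 3*V)))/5 = (3*(6 + W + 3*V))/5 = (18 + 3*W + 9*V)/5 = 18/5 + 3*W/5 + 9*V/5)
50*q(6, g(-2)) = 50*(18/5 + (⅗)*6 + 9*(3*(-2)²)/5) = 50*(18/5 + 18/5 + 9*(3*4)/5) = 50*(18/5 + 18/5 + (9/5)*12) = 50*(18/5 + 18/5 + 108/5) = 50*(144/5) = 1440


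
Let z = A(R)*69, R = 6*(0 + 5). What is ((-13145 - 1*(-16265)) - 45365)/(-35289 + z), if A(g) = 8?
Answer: 42245/34737 ≈ 1.2161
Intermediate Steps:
R = 30 (R = 6*5 = 30)
z = 552 (z = 8*69 = 552)
((-13145 - 1*(-16265)) - 45365)/(-35289 + z) = ((-13145 - 1*(-16265)) - 45365)/(-35289 + 552) = ((-13145 + 16265) - 45365)/(-34737) = (3120 - 45365)*(-1/34737) = -42245*(-1/34737) = 42245/34737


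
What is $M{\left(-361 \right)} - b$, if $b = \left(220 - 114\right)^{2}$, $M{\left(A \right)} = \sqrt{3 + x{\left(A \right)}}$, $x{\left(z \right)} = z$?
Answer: $-11236 + i \sqrt{358} \approx -11236.0 + 18.921 i$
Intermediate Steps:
$M{\left(A \right)} = \sqrt{3 + A}$
$b = 11236$ ($b = 106^{2} = 11236$)
$M{\left(-361 \right)} - b = \sqrt{3 - 361} - 11236 = \sqrt{-358} - 11236 = i \sqrt{358} - 11236 = -11236 + i \sqrt{358}$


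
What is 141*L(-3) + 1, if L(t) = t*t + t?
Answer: 847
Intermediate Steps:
L(t) = t + t**2 (L(t) = t**2 + t = t + t**2)
141*L(-3) + 1 = 141*(-3*(1 - 3)) + 1 = 141*(-3*(-2)) + 1 = 141*6 + 1 = 846 + 1 = 847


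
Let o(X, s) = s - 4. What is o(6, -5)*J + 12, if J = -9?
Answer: 93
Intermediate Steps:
o(X, s) = -4 + s
o(6, -5)*J + 12 = (-4 - 5)*(-9) + 12 = -9*(-9) + 12 = 81 + 12 = 93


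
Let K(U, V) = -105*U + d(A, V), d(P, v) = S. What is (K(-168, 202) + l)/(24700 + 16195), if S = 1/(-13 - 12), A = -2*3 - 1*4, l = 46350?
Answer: 1599749/1022375 ≈ 1.5647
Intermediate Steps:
A = -10 (A = -6 - 4 = -10)
S = -1/25 (S = 1/(-25) = -1/25 ≈ -0.040000)
d(P, v) = -1/25
K(U, V) = -1/25 - 105*U (K(U, V) = -105*U - 1/25 = -1/25 - 105*U)
(K(-168, 202) + l)/(24700 + 16195) = ((-1/25 - 105*(-168)) + 46350)/(24700 + 16195) = ((-1/25 + 17640) + 46350)/40895 = (440999/25 + 46350)*(1/40895) = (1599749/25)*(1/40895) = 1599749/1022375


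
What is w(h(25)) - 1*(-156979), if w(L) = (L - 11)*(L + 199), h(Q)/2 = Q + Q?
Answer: 183590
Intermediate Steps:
h(Q) = 4*Q (h(Q) = 2*(Q + Q) = 2*(2*Q) = 4*Q)
w(L) = (-11 + L)*(199 + L)
w(h(25)) - 1*(-156979) = (-2189 + (4*25)² + 188*(4*25)) - 1*(-156979) = (-2189 + 100² + 188*100) + 156979 = (-2189 + 10000 + 18800) + 156979 = 26611 + 156979 = 183590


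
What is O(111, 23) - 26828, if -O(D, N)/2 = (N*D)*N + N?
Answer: -144312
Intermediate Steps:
O(D, N) = -2*N - 2*D*N² (O(D, N) = -2*((N*D)*N + N) = -2*((D*N)*N + N) = -2*(D*N² + N) = -2*(N + D*N²) = -2*N - 2*D*N²)
O(111, 23) - 26828 = -2*23*(1 + 111*23) - 26828 = -2*23*(1 + 2553) - 26828 = -2*23*2554 - 26828 = -117484 - 26828 = -144312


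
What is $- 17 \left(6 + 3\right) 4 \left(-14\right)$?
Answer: $8568$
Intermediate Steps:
$- 17 \left(6 + 3\right) 4 \left(-14\right) = - 17 \cdot 9 \cdot 4 \left(-14\right) = \left(-17\right) 36 \left(-14\right) = \left(-612\right) \left(-14\right) = 8568$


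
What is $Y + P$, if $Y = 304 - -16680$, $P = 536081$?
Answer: $553065$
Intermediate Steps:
$Y = 16984$ ($Y = 304 + 16680 = 16984$)
$Y + P = 16984 + 536081 = 553065$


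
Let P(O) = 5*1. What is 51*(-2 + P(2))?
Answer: 153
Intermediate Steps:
P(O) = 5
51*(-2 + P(2)) = 51*(-2 + 5) = 51*3 = 153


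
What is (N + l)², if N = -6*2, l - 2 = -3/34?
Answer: 117649/1156 ≈ 101.77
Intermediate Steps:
l = 65/34 (l = 2 - 3/34 = 65/34 ≈ 1.9118)
N = -12
(N + l)² = (-12 + 65/34)² = (-343/34)² = 117649/1156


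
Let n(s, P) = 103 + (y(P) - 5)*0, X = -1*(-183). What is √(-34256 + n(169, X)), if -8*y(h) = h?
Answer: 7*I*√697 ≈ 184.81*I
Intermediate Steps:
y(h) = -h/8
X = 183
n(s, P) = 103 (n(s, P) = 103 + (-P/8 - 5)*0 = 103 + (-5 - P/8)*0 = 103 + 0 = 103)
√(-34256 + n(169, X)) = √(-34256 + 103) = √(-34153) = 7*I*√697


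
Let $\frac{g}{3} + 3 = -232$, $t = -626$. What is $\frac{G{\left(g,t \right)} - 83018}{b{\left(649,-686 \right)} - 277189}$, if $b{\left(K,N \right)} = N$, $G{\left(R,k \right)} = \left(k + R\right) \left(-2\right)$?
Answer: $\frac{80356}{277875} \approx 0.28918$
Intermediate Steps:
$g = -705$ ($g = -9 + 3 \left(-232\right) = -9 - 696 = -705$)
$G{\left(R,k \right)} = - 2 R - 2 k$ ($G{\left(R,k \right)} = \left(R + k\right) \left(-2\right) = - 2 R - 2 k$)
$\frac{G{\left(g,t \right)} - 83018}{b{\left(649,-686 \right)} - 277189} = \frac{\left(\left(-2\right) \left(-705\right) - -1252\right) - 83018}{-686 - 277189} = \frac{\left(1410 + 1252\right) - 83018}{-277875} = \left(2662 - 83018\right) \left(- \frac{1}{277875}\right) = \left(-80356\right) \left(- \frac{1}{277875}\right) = \frac{80356}{277875}$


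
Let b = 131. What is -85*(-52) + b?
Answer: 4551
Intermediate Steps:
-85*(-52) + b = -85*(-52) + 131 = 4420 + 131 = 4551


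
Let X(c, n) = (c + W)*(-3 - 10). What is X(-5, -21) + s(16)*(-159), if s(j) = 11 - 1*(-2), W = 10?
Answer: -2132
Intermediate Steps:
X(c, n) = -130 - 13*c (X(c, n) = (c + 10)*(-3 - 10) = (10 + c)*(-13) = -130 - 13*c)
s(j) = 13 (s(j) = 11 + 2 = 13)
X(-5, -21) + s(16)*(-159) = (-130 - 13*(-5)) + 13*(-159) = (-130 + 65) - 2067 = -65 - 2067 = -2132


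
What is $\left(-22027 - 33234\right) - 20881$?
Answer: $-76142$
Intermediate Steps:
$\left(-22027 - 33234\right) - 20881 = -55261 - 20881 = -76142$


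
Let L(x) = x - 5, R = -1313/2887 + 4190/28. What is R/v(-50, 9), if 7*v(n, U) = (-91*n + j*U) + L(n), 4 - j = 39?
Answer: 6029883/24135320 ≈ 0.24984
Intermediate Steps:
j = -35 (j = 4 - 1*39 = 4 - 39 = -35)
R = 6029883/40418 (R = -1313*1/2887 + 4190*(1/28) = -1313/2887 + 2095/14 = 6029883/40418 ≈ 149.19)
L(x) = -5 + x
v(n, U) = -5/7 - 5*U - 90*n/7 (v(n, U) = ((-91*n - 35*U) + (-5 + n))/7 = (-5 - 90*n - 35*U)/7 = -5/7 - 5*U - 90*n/7)
R/v(-50, 9) = 6029883/(40418*(-5/7 - 5*9 - 90/7*(-50))) = 6029883/(40418*(-5/7 - 45 + 4500/7)) = 6029883/(40418*(4180/7)) = (6029883/40418)*(7/4180) = 6029883/24135320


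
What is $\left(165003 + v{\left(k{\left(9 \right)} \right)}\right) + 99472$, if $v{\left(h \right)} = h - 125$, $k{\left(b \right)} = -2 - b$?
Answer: $264339$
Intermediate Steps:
$v{\left(h \right)} = -125 + h$
$\left(165003 + v{\left(k{\left(9 \right)} \right)}\right) + 99472 = \left(165003 - 136\right) + 99472 = 164867 + 99472 = 264339$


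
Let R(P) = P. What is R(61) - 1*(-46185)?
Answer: 46246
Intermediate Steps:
R(61) - 1*(-46185) = 61 - 1*(-46185) = 61 + 46185 = 46246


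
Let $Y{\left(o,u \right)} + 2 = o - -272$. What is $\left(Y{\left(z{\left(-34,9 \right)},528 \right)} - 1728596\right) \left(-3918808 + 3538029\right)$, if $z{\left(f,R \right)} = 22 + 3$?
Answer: $658100726479$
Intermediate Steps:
$z{\left(f,R \right)} = 25$
$Y{\left(o,u \right)} = 270 + o$ ($Y{\left(o,u \right)} = -2 + \left(o - -272\right) = -2 + \left(o + 272\right) = -2 + \left(272 + o\right) = 270 + o$)
$\left(Y{\left(z{\left(-34,9 \right)},528 \right)} - 1728596\right) \left(-3918808 + 3538029\right) = \left(\left(270 + 25\right) - 1728596\right) \left(-3918808 + 3538029\right) = \left(295 - 1728596\right) \left(-380779\right) = \left(-1728301\right) \left(-380779\right) = 658100726479$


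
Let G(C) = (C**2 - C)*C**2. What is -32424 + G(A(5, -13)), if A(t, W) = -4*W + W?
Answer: 2221698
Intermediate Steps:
A(t, W) = -3*W
G(C) = C**2*(C**2 - C)
-32424 + G(A(5, -13)) = -32424 + (-3*(-13))**3*(-1 - 3*(-13)) = -32424 + 39**3*(-1 + 39) = -32424 + 59319*38 = -32424 + 2254122 = 2221698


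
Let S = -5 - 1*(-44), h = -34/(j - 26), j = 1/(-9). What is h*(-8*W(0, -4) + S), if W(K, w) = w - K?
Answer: 21726/235 ≈ 92.451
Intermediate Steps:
j = -1/9 ≈ -0.11111
h = 306/235 (h = -34/(-1/9 - 26) = -34/(-235/9) = -34*(-9/235) = 306/235 ≈ 1.3021)
S = 39 (S = -5 + 44 = 39)
h*(-8*W(0, -4) + S) = 306*(-8*(-4 - 1*0) + 39)/235 = 306*(-8*(-4 + 0) + 39)/235 = 306*(-8*(-4) + 39)/235 = 306*(32 + 39)/235 = (306/235)*71 = 21726/235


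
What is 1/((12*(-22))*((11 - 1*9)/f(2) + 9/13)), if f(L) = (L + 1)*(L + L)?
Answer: -13/2948 ≈ -0.0044098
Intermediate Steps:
f(L) = 2*L*(1 + L) (f(L) = (1 + L)*(2*L) = 2*L*(1 + L))
1/((12*(-22))*((11 - 1*9)/f(2) + 9/13)) = 1/((12*(-22))*((11 - 1*9)/((2*2*(1 + 2))) + 9/13)) = 1/(-264*((11 - 9)/((2*2*3)) + 9*(1/13))) = 1/(-264*(2/12 + 9/13)) = 1/(-264*(2*(1/12) + 9/13)) = 1/(-264*(⅙ + 9/13)) = 1/(-264*67/78) = 1/(-2948/13) = -13/2948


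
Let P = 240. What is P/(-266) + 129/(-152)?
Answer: -1863/1064 ≈ -1.7509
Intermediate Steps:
P/(-266) + 129/(-152) = 240/(-266) + 129/(-152) = 240*(-1/266) + 129*(-1/152) = -120/133 - 129/152 = -1863/1064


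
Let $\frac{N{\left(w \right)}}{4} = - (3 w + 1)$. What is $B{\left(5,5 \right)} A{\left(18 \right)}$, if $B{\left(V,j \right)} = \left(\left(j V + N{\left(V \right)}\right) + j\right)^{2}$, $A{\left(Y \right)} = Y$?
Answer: $20808$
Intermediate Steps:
$N{\left(w \right)} = -4 - 12 w$ ($N{\left(w \right)} = 4 \left(- (3 w + 1)\right) = 4 \left(- (1 + 3 w)\right) = 4 \left(-1 - 3 w\right) = -4 - 12 w$)
$B{\left(V,j \right)} = \left(-4 + j - 12 V + V j\right)^{2}$ ($B{\left(V,j \right)} = \left(\left(j V - \left(4 + 12 V\right)\right) + j\right)^{2} = \left(\left(V j - \left(4 + 12 V\right)\right) + j\right)^{2} = \left(\left(-4 - 12 V + V j\right) + j\right)^{2} = \left(-4 + j - 12 V + V j\right)^{2}$)
$B{\left(5,5 \right)} A{\left(18 \right)} = \left(-4 + 5 - 60 + 5 \cdot 5\right)^{2} \cdot 18 = \left(-4 + 5 - 60 + 25\right)^{2} \cdot 18 = \left(-34\right)^{2} \cdot 18 = 1156 \cdot 18 = 20808$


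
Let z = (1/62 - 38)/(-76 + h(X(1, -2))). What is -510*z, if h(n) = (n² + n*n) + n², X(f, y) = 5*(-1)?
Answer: -600525/31 ≈ -19372.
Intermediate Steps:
X(f, y) = -5
h(n) = 3*n² (h(n) = (n² + n²) + n² = 2*n² + n² = 3*n²)
z = 2355/62 (z = (1/62 - 38)/(-76 + 3*(-5)²) = (1/62 - 38)/(-76 + 3*25) = -2355/(62*(-76 + 75)) = -2355/62/(-1) = -2355/62*(-1) = 2355/62 ≈ 37.984)
-510*z = -510*2355/62 = -600525/31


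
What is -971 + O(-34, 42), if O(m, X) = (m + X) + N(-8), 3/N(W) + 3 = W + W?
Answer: -18300/19 ≈ -963.16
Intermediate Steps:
N(W) = 3/(-3 + 2*W) (N(W) = 3/(-3 + (W + W)) = 3/(-3 + 2*W))
O(m, X) = -3/19 + X + m (O(m, X) = (m + X) + 3/(-3 + 2*(-8)) = (X + m) + 3/(-3 - 16) = (X + m) + 3/(-19) = (X + m) + 3*(-1/19) = (X + m) - 3/19 = -3/19 + X + m)
-971 + O(-34, 42) = -971 + (-3/19 + 42 - 34) = -971 + 149/19 = -18300/19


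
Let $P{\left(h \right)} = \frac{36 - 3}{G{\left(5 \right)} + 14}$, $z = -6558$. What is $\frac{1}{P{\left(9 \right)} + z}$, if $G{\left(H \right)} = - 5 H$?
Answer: $- \frac{1}{6561} \approx -0.00015242$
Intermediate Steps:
$P{\left(h \right)} = -3$ ($P{\left(h \right)} = \frac{36 - 3}{\left(-5\right) 5 + 14} = \frac{33}{-25 + 14} = \frac{33}{-11} = 33 \left(- \frac{1}{11}\right) = -3$)
$\frac{1}{P{\left(9 \right)} + z} = \frac{1}{-3 - 6558} = \frac{1}{-6561} = - \frac{1}{6561}$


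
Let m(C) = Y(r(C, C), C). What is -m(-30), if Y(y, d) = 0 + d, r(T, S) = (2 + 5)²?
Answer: 30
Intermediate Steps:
r(T, S) = 49 (r(T, S) = 7² = 49)
Y(y, d) = d
m(C) = C
-m(-30) = -1*(-30) = 30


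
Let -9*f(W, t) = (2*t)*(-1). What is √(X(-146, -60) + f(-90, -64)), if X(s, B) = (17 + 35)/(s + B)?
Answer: I*√1382054/309 ≈ 3.8046*I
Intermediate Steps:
f(W, t) = 2*t/9 (f(W, t) = -2*t*(-1)/9 = -(-2)*t/9 = 2*t/9)
X(s, B) = 52/(B + s)
√(X(-146, -60) + f(-90, -64)) = √(52/(-60 - 146) + (2/9)*(-64)) = √(52/(-206) - 128/9) = √(52*(-1/206) - 128/9) = √(-26/103 - 128/9) = √(-13418/927) = I*√1382054/309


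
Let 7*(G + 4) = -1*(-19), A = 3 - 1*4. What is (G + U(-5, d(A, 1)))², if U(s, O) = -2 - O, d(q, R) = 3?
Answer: 1936/49 ≈ 39.510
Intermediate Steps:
A = -1 (A = 3 - 4 = -1)
G = -9/7 (G = -4 + (-1*(-19))/7 = -4 + (⅐)*19 = -4 + 19/7 = -9/7 ≈ -1.2857)
(G + U(-5, d(A, 1)))² = (-9/7 + (-2 - 1*3))² = (-9/7 + (-2 - 3))² = (-9/7 - 5)² = (-44/7)² = 1936/49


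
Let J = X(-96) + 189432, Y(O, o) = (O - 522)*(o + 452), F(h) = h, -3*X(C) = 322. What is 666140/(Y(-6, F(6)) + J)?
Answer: -999210/78749 ≈ -12.689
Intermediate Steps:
X(C) = -322/3 (X(C) = -1/3*322 = -322/3)
Y(O, o) = (-522 + O)*(452 + o)
J = 567974/3 (J = -322/3 + 189432 = 567974/3 ≈ 1.8932e+5)
666140/(Y(-6, F(6)) + J) = 666140/((-235944 - 522*6 + 452*(-6) - 6*6) + 567974/3) = 666140/((-235944 - 3132 - 2712 - 36) + 567974/3) = 666140/(-241824 + 567974/3) = 666140/(-157498/3) = 666140*(-3/157498) = -999210/78749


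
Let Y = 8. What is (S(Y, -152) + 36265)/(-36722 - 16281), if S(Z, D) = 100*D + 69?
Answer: -21134/53003 ≈ -0.39873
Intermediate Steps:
S(Z, D) = 69 + 100*D
(S(Y, -152) + 36265)/(-36722 - 16281) = ((69 + 100*(-152)) + 36265)/(-36722 - 16281) = ((69 - 15200) + 36265)/(-53003) = (-15131 + 36265)*(-1/53003) = 21134*(-1/53003) = -21134/53003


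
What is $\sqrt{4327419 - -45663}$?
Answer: $3 \sqrt{485898} \approx 2091.2$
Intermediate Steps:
$\sqrt{4327419 - -45663} = \sqrt{4327419 + \left(\left(-12 + 75\right) + 45600\right)} = \sqrt{4327419 + \left(63 + 45600\right)} = \sqrt{4327419 + 45663} = \sqrt{4373082} = 3 \sqrt{485898}$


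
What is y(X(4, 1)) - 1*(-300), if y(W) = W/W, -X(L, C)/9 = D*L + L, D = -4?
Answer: 301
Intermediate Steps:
X(L, C) = 27*L (X(L, C) = -9*(-4*L + L) = -(-27)*L = 27*L)
y(W) = 1
y(X(4, 1)) - 1*(-300) = 1 - 1*(-300) = 1 + 300 = 301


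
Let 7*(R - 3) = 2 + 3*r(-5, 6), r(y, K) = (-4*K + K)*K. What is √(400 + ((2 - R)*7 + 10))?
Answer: 5*√29 ≈ 26.926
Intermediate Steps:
r(y, K) = -3*K² (r(y, K) = (-3*K)*K = -3*K²)
R = -43 (R = 3 + (2 + 3*(-3*6²))/7 = 3 + (2 + 3*(-3*36))/7 = 3 + (2 + 3*(-108))/7 = 3 + (2 - 324)/7 = 3 + (⅐)*(-322) = 3 - 46 = -43)
√(400 + ((2 - R)*7 + 10)) = √(400 + ((2 - 1*(-43))*7 + 10)) = √(400 + ((2 + 43)*7 + 10)) = √(400 + (45*7 + 10)) = √(400 + (315 + 10)) = √(400 + 325) = √725 = 5*√29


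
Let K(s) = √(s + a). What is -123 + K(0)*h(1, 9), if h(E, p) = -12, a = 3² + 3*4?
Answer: -123 - 12*√21 ≈ -177.99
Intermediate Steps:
a = 21 (a = 9 + 12 = 21)
K(s) = √(21 + s) (K(s) = √(s + 21) = √(21 + s))
-123 + K(0)*h(1, 9) = -123 + √(21 + 0)*(-12) = -123 + √21*(-12) = -123 - 12*√21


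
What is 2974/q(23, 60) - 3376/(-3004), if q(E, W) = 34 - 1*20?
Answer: 1122645/5257 ≈ 213.55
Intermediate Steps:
q(E, W) = 14 (q(E, W) = 34 - 20 = 14)
2974/q(23, 60) - 3376/(-3004) = 2974/14 - 3376/(-3004) = 2974*(1/14) - 3376*(-1/3004) = 1487/7 + 844/751 = 1122645/5257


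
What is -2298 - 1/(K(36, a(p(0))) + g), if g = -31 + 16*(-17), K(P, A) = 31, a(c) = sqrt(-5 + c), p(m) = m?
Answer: -625055/272 ≈ -2298.0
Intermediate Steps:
g = -303 (g = -31 - 272 = -303)
-2298 - 1/(K(36, a(p(0))) + g) = -2298 - 1/(31 - 303) = -2298 - 1/(-272) = -2298 - 1*(-1/272) = -2298 + 1/272 = -625055/272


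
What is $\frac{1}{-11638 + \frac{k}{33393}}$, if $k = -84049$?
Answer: $- \frac{33393}{388711783} \approx -8.5907 \cdot 10^{-5}$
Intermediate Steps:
$\frac{1}{-11638 + \frac{k}{33393}} = \frac{1}{-11638 - \frac{84049}{33393}} = \frac{1}{- \frac{388711783}{33393}} = - \frac{33393}{388711783}$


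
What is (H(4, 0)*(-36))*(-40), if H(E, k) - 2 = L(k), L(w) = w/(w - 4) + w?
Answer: 2880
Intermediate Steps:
L(w) = w + w/(-4 + w) (L(w) = w/(-4 + w) + w = w + w/(-4 + w))
H(E, k) = 2 + k*(-3 + k)/(-4 + k)
(H(4, 0)*(-36))*(-40) = (((-8 + 0² - 1*0)/(-4 + 0))*(-36))*(-40) = (((-8 + 0 + 0)/(-4))*(-36))*(-40) = (-¼*(-8)*(-36))*(-40) = (2*(-36))*(-40) = -72*(-40) = 2880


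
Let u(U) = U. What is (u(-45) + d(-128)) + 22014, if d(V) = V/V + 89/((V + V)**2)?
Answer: 1439826009/65536 ≈ 21970.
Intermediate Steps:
d(V) = 1 + 89/(4*V**2) (d(V) = 1 + 89/((2*V)**2) = 1 + 89/((4*V**2)) = 1 + 89*(1/(4*V**2)) = 1 + 89/(4*V**2))
(u(-45) + d(-128)) + 22014 = (-45 + (1 + (89/4)/(-128)**2)) + 22014 = (-45 + (1 + (89/4)*(1/16384))) + 22014 = (-45 + (1 + 89/65536)) + 22014 = (-45 + 65625/65536) + 22014 = -2883495/65536 + 22014 = 1439826009/65536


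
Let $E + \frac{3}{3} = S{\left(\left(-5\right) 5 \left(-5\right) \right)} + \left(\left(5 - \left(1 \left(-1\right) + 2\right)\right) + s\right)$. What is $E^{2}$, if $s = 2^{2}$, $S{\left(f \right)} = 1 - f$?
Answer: $13689$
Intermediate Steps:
$s = 4$
$E = -117$ ($E = -1 + \left(\left(1 - \left(-5\right) 5 \left(-5\right)\right) + \left(\left(5 - \left(1 \left(-1\right) + 2\right)\right) + 4\right)\right) = -1 + \left(\left(1 - \left(-25\right) \left(-5\right)\right) + \left(\left(5 - \left(-1 + 2\right)\right) + 4\right)\right) = -1 + \left(\left(1 - 125\right) + \left(\left(5 - 1\right) + 4\right)\right) = -1 + \left(-124 + \left(4 + 4\right)\right) = -1 + \left(-124 + 8\right) = -1 - 116 = -117$)
$E^{2} = \left(-117\right)^{2} = 13689$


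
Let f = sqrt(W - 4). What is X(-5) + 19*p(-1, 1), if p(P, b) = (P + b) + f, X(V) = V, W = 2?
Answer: -5 + 19*I*sqrt(2) ≈ -5.0 + 26.87*I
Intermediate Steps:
f = I*sqrt(2) (f = sqrt(2 - 4) = sqrt(-2) = I*sqrt(2) ≈ 1.4142*I)
p(P, b) = P + b + I*sqrt(2) (p(P, b) = (P + b) + I*sqrt(2) = P + b + I*sqrt(2))
X(-5) + 19*p(-1, 1) = -5 + 19*(-1 + 1 + I*sqrt(2)) = -5 + 19*(I*sqrt(2)) = -5 + 19*I*sqrt(2)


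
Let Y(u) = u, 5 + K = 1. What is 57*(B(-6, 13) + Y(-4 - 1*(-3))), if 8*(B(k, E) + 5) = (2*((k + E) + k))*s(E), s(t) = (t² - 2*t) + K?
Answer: 6555/4 ≈ 1638.8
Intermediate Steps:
K = -4 (K = -5 + 1 = -4)
s(t) = -4 + t² - 2*t (s(t) = (t² - 2*t) - 4 = -4 + t² - 2*t)
B(k, E) = -5 + (2*E + 4*k)*(-4 + E² - 2*E)/8 (B(k, E) = -5 + ((2*((k + E) + k))*(-4 + E² - 2*E))/8 = -5 + ((2*((E + k) + k))*(-4 + E² - 2*E))/8 = -5 + ((2*(E + 2*k))*(-4 + E² - 2*E))/8 = -5 + ((2*E + 4*k)*(-4 + E² - 2*E))/8 = -5 + (2*E + 4*k)*(-4 + E² - 2*E)/8)
57*(B(-6, 13) + Y(-4 - 1*(-3))) = 57*((-5 - ½*(-6)*(4 - 1*13² + 2*13) - ¼*13*(4 - 1*13² + 2*13)) + (-4 - 1*(-3))) = 57*((-5 - ½*(-6)*(4 - 1*169 + 26) - ¼*13*(4 - 1*169 + 26)) + (-4 + 3)) = 57*((-5 - ½*(-6)*(4 - 169 + 26) - ¼*13*(4 - 169 + 26)) - 1) = 57*((-5 - ½*(-6)*(-139) - ¼*13*(-139)) - 1) = 57*((-5 - 417 + 1807/4) - 1) = 57*(119/4 - 1) = 57*(115/4) = 6555/4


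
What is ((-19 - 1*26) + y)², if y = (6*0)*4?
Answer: 2025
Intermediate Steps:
y = 0 (y = 0*4 = 0)
((-19 - 1*26) + y)² = ((-19 - 1*26) + 0)² = ((-19 - 26) + 0)² = (-45 + 0)² = (-45)² = 2025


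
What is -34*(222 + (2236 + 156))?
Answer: -88876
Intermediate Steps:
-34*(222 + (2236 + 156)) = -34*(222 + 2392) = -34*2614 = -88876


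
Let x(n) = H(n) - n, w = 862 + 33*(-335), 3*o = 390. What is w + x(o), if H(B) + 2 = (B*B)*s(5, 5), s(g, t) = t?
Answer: 74175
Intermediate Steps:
o = 130 (o = (⅓)*390 = 130)
w = -10193 (w = 862 - 11055 = -10193)
H(B) = -2 + 5*B² (H(B) = -2 + (B*B)*5 = -2 + B²*5 = -2 + 5*B²)
x(n) = -2 - n + 5*n² (x(n) = (-2 + 5*n²) - n = -2 - n + 5*n²)
w + x(o) = -10193 + (-2 - 1*130 + 5*130²) = -10193 + (-2 - 130 + 5*16900) = -10193 + (-2 - 130 + 84500) = -10193 + 84368 = 74175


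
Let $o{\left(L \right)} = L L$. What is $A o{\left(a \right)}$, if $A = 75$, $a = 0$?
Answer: $0$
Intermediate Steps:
$o{\left(L \right)} = L^{2}$
$A o{\left(a \right)} = 75 \cdot 0^{2} = 75 \cdot 0 = 0$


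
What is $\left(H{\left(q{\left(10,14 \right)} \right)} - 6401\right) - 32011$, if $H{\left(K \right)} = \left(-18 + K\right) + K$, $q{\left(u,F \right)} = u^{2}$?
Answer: $-38230$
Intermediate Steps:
$H{\left(K \right)} = -18 + 2 K$
$\left(H{\left(q{\left(10,14 \right)} \right)} - 6401\right) - 32011 = \left(\left(-18 + 2 \cdot 10^{2}\right) - 6401\right) - 32011 = \left(\left(-18 + 2 \cdot 100\right) - 6401\right) - 32011 = \left(\left(-18 + 200\right) - 6401\right) - 32011 = \left(182 - 6401\right) - 32011 = -6219 - 32011 = -38230$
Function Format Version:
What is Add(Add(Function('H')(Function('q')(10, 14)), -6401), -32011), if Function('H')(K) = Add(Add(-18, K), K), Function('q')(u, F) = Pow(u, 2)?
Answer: -38230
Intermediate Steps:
Function('H')(K) = Add(-18, Mul(2, K))
Add(Add(Function('H')(Function('q')(10, 14)), -6401), -32011) = Add(Add(Add(-18, Mul(2, Pow(10, 2))), -6401), -32011) = Add(Add(Add(-18, Mul(2, 100)), -6401), -32011) = Add(Add(Add(-18, 200), -6401), -32011) = Add(Add(182, -6401), -32011) = Add(-6219, -32011) = -38230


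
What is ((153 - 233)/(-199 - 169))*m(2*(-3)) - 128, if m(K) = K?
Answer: -2974/23 ≈ -129.30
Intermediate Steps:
((153 - 233)/(-199 - 169))*m(2*(-3)) - 128 = ((153 - 233)/(-199 - 169))*(2*(-3)) - 128 = -80/(-368)*(-6) - 128 = -80*(-1/368)*(-6) - 128 = (5/23)*(-6) - 128 = -30/23 - 128 = -2974/23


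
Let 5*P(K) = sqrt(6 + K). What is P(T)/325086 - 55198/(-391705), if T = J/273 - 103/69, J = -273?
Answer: 55198/391705 + 11*sqrt(138)/112154670 ≈ 0.14092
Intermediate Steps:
T = -172/69 (T = -273/273 - 103/69 = -273*1/273 - 103*1/69 = -1 - 103/69 = -172/69 ≈ -2.4928)
P(K) = sqrt(6 + K)/5
P(T)/325086 - 55198/(-391705) = (sqrt(6 - 172/69)/5)/325086 - 55198/(-391705) = (sqrt(242/69)/5)*(1/325086) - 55198*(-1/391705) = ((11*sqrt(138)/69)/5)*(1/325086) + 55198/391705 = (11*sqrt(138)/345)*(1/325086) + 55198/391705 = 11*sqrt(138)/112154670 + 55198/391705 = 55198/391705 + 11*sqrt(138)/112154670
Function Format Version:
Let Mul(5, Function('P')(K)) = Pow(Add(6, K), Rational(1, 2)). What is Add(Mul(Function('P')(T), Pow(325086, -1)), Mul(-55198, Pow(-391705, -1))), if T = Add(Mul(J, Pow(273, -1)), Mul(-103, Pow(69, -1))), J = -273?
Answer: Add(Rational(55198, 391705), Mul(Rational(11, 112154670), Pow(138, Rational(1, 2)))) ≈ 0.14092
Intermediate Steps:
T = Rational(-172, 69) (T = Add(Mul(-273, Pow(273, -1)), Mul(-103, Pow(69, -1))) = Add(Mul(-273, Rational(1, 273)), Mul(-103, Rational(1, 69))) = Add(-1, Rational(-103, 69)) = Rational(-172, 69) ≈ -2.4928)
Function('P')(K) = Mul(Rational(1, 5), Pow(Add(6, K), Rational(1, 2)))
Add(Mul(Function('P')(T), Pow(325086, -1)), Mul(-55198, Pow(-391705, -1))) = Add(Mul(Mul(Rational(1, 5), Pow(Add(6, Rational(-172, 69)), Rational(1, 2))), Pow(325086, -1)), Mul(-55198, Pow(-391705, -1))) = Add(Mul(Mul(Rational(1, 5), Pow(Rational(242, 69), Rational(1, 2))), Rational(1, 325086)), Mul(-55198, Rational(-1, 391705))) = Add(Mul(Mul(Rational(1, 5), Mul(Rational(11, 69), Pow(138, Rational(1, 2)))), Rational(1, 325086)), Rational(55198, 391705)) = Add(Mul(Mul(Rational(11, 345), Pow(138, Rational(1, 2))), Rational(1, 325086)), Rational(55198, 391705)) = Add(Mul(Rational(11, 112154670), Pow(138, Rational(1, 2))), Rational(55198, 391705)) = Add(Rational(55198, 391705), Mul(Rational(11, 112154670), Pow(138, Rational(1, 2))))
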